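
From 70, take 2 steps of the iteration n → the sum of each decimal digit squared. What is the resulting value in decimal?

97

70 → 49
49 → 97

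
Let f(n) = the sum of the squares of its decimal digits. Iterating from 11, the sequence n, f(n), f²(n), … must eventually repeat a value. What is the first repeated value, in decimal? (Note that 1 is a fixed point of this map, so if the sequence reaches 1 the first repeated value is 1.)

11 → 1² + 1² = 1 + 1 = 2
2 → 2² = 4
4 → 4² = 16
16 → 1² + 6² = 1 + 36 = 37
37 → 3² + 7² = 9 + 49 = 58
58 → 5² + 8² = 25 + 64 = 89
89 → 8² + 9² = 64 + 81 = 145
145 → 1² + 4² + 5² = 1 + 16 + 25 = 42
42 → 4² + 2² = 16 + 4 = 20
20 → 2² + 0² = 4 + 0 = 4  — 4 already appeared earlier.

4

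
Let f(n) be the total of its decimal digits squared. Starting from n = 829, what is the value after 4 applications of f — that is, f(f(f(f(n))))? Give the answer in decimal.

42

829 → 8² + 2² + 9² = 64 + 4 + 81 = 149
149 → 1² + 4² + 9² = 1 + 16 + 81 = 98
98 → 9² + 8² = 81 + 64 = 145
145 → 1² + 4² + 5² = 1 + 16 + 25 = 42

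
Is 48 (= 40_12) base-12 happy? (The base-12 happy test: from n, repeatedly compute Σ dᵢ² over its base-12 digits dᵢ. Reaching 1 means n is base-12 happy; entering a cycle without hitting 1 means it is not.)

48 = (4,0)_12 → 4² + 0² = 16
16 = (1,4)_12 → 1² + 4² = 17
17 = (1,5)_12 → 1² + 5² = 26
26 = (2,2)_12 → 2² + 2² = 8
8 = (8)_12 → 8² = 64
64 = (5,4)_12 → 5² + 4² = 41
41 = (3,5)_12 → 3² + 5² = 34
34 = (2,10)_12 → 2² + 10² = 104
104 = (8,8)_12 → 8² + 8² = 128
128 = (10,8)_12 → 10² + 8² = 164
164 = (1,1,8)_12 → 1² + 1² + 8² = 66
66 = (5,6)_12 → 5² + 6² = 61
61 = (5,1)_12 → 5² + 1² = 26  — 26 already seen; the sequence cycles without reaching 1.

not base-12 happy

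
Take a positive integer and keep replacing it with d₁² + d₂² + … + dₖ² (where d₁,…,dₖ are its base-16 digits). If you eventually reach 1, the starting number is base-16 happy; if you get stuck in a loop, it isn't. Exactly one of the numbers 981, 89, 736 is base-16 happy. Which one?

981: 981 → 203 → 265 → 82 → 29 → 170 → 200 → 208 → 169 → 181 → 146 → 85 → 50 → 13 → 169  — repeats 169 (not base-16 happy)
89: 89 → 106 → 136 → 128 → 64 → 16 → 1  — reaches 1 (base-16 happy)
736: 736 → 200 → 208 → 169 → 181 → 146 → 85 → 50 → 13 → 169  — repeats 169 (not base-16 happy)

89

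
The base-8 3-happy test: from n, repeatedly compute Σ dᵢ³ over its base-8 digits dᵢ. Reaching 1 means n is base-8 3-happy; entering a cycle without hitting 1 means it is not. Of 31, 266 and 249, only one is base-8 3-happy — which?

249

31: 31 → 370 → 349 → 277 → 197 → 152 → 35 → 91 → 55 → 559 → 469 → 476 → 434 → 440 → 559  — repeats 559 (not base-8 3-happy)
266: 266 → 73 → 3 → 27 → 54 → 432 → 432  — repeats 432 (not base-8 3-happy)
249: 249 → 371 → 368 → 341 → 258 → 72 → 2 → 8 → 1  — reaches 1 (base-8 3-happy)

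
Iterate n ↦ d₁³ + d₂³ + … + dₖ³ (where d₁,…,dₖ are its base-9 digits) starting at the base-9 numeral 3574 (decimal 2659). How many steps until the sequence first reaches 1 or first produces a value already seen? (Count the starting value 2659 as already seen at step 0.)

2659 = (3,5,7,4)_9 → 3³ + 5³ + 7³ + 4³ = 559
559 = (6,8,1)_9 → 6³ + 8³ + 1³ = 729
729 = (1,0,0,0)_9 → 1³ + 0³ + 0³ + 0³ = 1  — reached 1.
That took 3 steps.

3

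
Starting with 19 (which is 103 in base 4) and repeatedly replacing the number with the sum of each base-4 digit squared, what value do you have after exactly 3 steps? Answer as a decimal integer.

19 = (1,0,3)_4 → 1² + 0² + 3² = 10
10 = (2,2)_4 → 2² + 2² = 8
8 = (2,0)_4 → 2² + 0² = 4

4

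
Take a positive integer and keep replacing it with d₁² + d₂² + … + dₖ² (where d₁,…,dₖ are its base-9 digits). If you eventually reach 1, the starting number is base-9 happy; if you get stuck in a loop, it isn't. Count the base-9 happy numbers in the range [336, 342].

1

336: 336 → 26 → 68 → 74 → 68  (repeats 68)
337: 337 → 33 → 45 → 25 → 53 → 89 → 65 → 53  (repeats 53)
338: 338 → 42 → 52 → 74 → 68 → 74  (repeats 74)
339: 339 → 53 → 89 → 65 → 53  (repeats 53)
340: 340 → 66 → 58 → 52 → 74 → 68 → 74  (repeats 74)
341: 341 → 81 → 1  (reaches 1)
342: 342 → 20 → 8 → 64 → 50 → 50  (repeats 50)
base-9 happy: 341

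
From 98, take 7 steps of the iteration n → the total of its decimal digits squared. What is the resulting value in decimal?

58

98 → 9² + 8² = 81 + 64 = 145
145 → 1² + 4² + 5² = 1 + 16 + 25 = 42
42 → 4² + 2² = 16 + 4 = 20
20 → 2² + 0² = 4 + 0 = 4
4 → 4² = 16
16 → 1² + 6² = 1 + 36 = 37
37 → 3² + 7² = 9 + 49 = 58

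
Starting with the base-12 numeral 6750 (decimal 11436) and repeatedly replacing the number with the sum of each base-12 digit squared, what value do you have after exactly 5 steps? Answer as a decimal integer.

65

11436 = (6,7,5,0)_12 → 110
110 = (9,2)_12 → 85
85 = (7,1)_12 → 50
50 = (4,2)_12 → 20
20 = (1,8)_12 → 65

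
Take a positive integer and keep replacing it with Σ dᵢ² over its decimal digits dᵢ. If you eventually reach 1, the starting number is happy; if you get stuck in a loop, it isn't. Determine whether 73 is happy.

73 → 58
58 → 89
89 → 145
145 → 42
42 → 20
20 → 4
4 → 16
16 → 37
37 → 58  — 58 already seen; the sequence cycles without reaching 1.

not happy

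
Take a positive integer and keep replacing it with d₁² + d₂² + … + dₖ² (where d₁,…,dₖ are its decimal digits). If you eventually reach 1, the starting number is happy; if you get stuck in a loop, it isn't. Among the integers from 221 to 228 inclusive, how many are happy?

1

221: 221 → 9 → 81 → 65 → 61 → 37 → 58 → 89 → 145 → 42 → 20 → 4 → 16 → 37  — not happy
222: 222 → 12 → 5 → 25 → 29 → 85 → 89 → 145 → 42 → 20 → 4 → 16 → 37 → 58 → 89  — not happy
223: 223 → 17 → 50 → 25 → 29 → 85 → 89 → 145 → 42 → 20 → 4 → 16 → 37 → 58 → 89  — not happy
224: 224 → 24 → 20 → 4 → 16 → 37 → 58 → 89 → 145 → 42 → 20  — not happy
225: 225 → 33 → 18 → 65 → 61 → 37 → 58 → 89 → 145 → 42 → 20 → 4 → 16 → 37  — not happy
226: 226 → 44 → 32 → 13 → 10 → 1  — happy
227: 227 → 57 → 74 → 65 → 61 → 37 → 58 → 89 → 145 → 42 → 20 → 4 → 16 → 37  — not happy
228: 228 → 72 → 53 → 34 → 25 → 29 → 85 → 89 → 145 → 42 → 20 → 4 → 16 → 37 → 58 → 89  — not happy
happy: 226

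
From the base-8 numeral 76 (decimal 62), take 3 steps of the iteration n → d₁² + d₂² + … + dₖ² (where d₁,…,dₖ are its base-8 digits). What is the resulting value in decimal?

62 = (7,6)_8 → 85
85 = (1,2,5)_8 → 30
30 = (3,6)_8 → 45

45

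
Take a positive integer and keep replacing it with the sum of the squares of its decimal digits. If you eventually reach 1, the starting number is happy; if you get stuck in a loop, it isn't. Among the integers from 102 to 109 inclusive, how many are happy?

2

102: 102 → 5 → 25 → 29 → 85 → 89 → 145 → 42 → 20 → 4 → 16 → 37 → 58 → 89  (repeats 89)
103: 103 → 10 → 1  (reaches 1)
104: 104 → 17 → 50 → 25 → 29 → 85 → 89 → 145 → 42 → 20 → 4 → 16 → 37 → 58 → 89  (repeats 89)
105: 105 → 26 → 40 → 16 → 37 → 58 → 89 → 145 → 42 → 20 → 4 → 16  (repeats 16)
106: 106 → 37 → 58 → 89 → 145 → 42 → 20 → 4 → 16 → 37  (repeats 37)
107: 107 → 50 → 25 → 29 → 85 → 89 → 145 → 42 → 20 → 4 → 16 → 37 → 58 → 89  (repeats 89)
108: 108 → 65 → 61 → 37 → 58 → 89 → 145 → 42 → 20 → 4 → 16 → 37  (repeats 37)
109: 109 → 82 → 68 → 100 → 1  (reaches 1)
happy: 103, 109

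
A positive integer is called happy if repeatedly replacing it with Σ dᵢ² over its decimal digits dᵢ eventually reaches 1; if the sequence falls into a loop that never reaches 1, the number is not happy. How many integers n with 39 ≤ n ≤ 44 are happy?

1

39: 39 → 90 → 81 → 65 → 61 → 37 → 58 → 89 → 145 → 42 → 20 → 4 → 16 → 37  — not happy
40: 40 → 16 → 37 → 58 → 89 → 145 → 42 → 20 → 4 → 16  — not happy
41: 41 → 17 → 50 → 25 → 29 → 85 → 89 → 145 → 42 → 20 → 4 → 16 → 37 → 58 → 89  — not happy
42: 42 → 20 → 4 → 16 → 37 → 58 → 89 → 145 → 42  — not happy
43: 43 → 25 → 29 → 85 → 89 → 145 → 42 → 20 → 4 → 16 → 37 → 58 → 89  — not happy
44: 44 → 32 → 13 → 10 → 1  — happy
happy: 44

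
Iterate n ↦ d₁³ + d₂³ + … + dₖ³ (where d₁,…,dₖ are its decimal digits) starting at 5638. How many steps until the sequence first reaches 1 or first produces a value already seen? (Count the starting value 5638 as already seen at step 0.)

5

5638 → 5³ + 6³ + 3³ + 8³ = 880
880 → 8³ + 8³ + 0³ = 1024
1024 → 1³ + 0³ + 2³ + 4³ = 73
73 → 7³ + 3³ = 370
370 → 3³ + 7³ + 0³ = 370  — 370 repeats.
That took 5 steps.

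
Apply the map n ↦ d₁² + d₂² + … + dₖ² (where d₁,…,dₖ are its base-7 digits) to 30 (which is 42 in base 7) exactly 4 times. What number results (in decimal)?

30 = (4,2)_7 → 4² + 2² = 16 + 4 = 20
20 = (2,6)_7 → 2² + 6² = 4 + 36 = 40
40 = (5,5)_7 → 5² + 5² = 25 + 25 = 50
50 = (1,0,1)_7 → 1² + 0² + 1² = 1 + 0 + 1 = 2

2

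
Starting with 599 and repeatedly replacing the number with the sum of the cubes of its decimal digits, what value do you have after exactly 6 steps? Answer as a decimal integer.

599 → 1583
1583 → 665
665 → 557
557 → 593
593 → 881
881 → 1025

1025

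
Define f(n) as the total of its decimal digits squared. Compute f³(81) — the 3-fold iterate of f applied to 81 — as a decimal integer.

37

81 → 65
65 → 61
61 → 37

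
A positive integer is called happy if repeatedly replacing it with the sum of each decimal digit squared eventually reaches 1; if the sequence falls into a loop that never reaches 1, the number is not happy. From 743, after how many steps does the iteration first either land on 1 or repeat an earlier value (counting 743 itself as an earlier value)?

743 → 7² + 4² + 3² = 74
74 → 7² + 4² = 65
65 → 6² + 5² = 61
61 → 6² + 1² = 37
37 → 3² + 7² = 58
58 → 5² + 8² = 89
89 → 8² + 9² = 145
145 → 1² + 4² + 5² = 42
42 → 4² + 2² = 20
20 → 2² + 0² = 4
4 → 4² = 16
16 → 1² + 6² = 37  — 37 repeats.
That took 12 steps.

12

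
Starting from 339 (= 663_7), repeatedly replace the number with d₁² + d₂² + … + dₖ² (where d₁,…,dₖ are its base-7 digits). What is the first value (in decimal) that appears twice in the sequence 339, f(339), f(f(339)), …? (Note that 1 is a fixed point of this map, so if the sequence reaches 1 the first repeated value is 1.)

45

339 = (6,6,3)_7 → 81
81 = (1,4,4)_7 → 33
33 = (4,5)_7 → 41
41 = (5,6)_7 → 61
61 = (1,1,5)_7 → 27
27 = (3,6)_7 → 45
45 = (6,3)_7 → 45  — 45 already appeared earlier.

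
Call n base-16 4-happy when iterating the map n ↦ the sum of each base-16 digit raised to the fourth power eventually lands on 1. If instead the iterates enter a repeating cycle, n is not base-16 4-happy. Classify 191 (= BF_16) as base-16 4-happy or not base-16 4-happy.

191 = (11,15)_16 → 11⁴ + 15⁴ = 14641 + 50625 = 65266
65266 = (15,14,15,2)_16 → 15⁴ + 14⁴ + 15⁴ + 2⁴ = 50625 + 38416 + 50625 + 16 = 139682
139682 = (2,2,1,10,2)_16 → 2⁴ + 2⁴ + 1⁴ + 10⁴ + 2⁴ = 16 + 16 + 1 + 10000 + 16 = 10049
10049 = (2,7,4,1)_16 → 2⁴ + 7⁴ + 4⁴ + 1⁴ = 16 + 2401 + 256 + 1 = 2674
2674 = (10,7,2)_16 → 10⁴ + 7⁴ + 2⁴ = 10000 + 2401 + 16 = 12417
12417 = (3,0,8,1)_16 → 3⁴ + 0⁴ + 8⁴ + 1⁴ = 81 + 0 + 4096 + 1 = 4178
4178 = (1,0,5,2)_16 → 1⁴ + 0⁴ + 5⁴ + 2⁴ = 1 + 0 + 625 + 16 = 642
642 = (2,8,2)_16 → 2⁴ + 8⁴ + 2⁴ = 16 + 4096 + 16 = 4128
4128 = (1,0,2,0)_16 → 1⁴ + 0⁴ + 2⁴ + 0⁴ = 1 + 0 + 16 + 0 = 17
17 = (1,1)_16 → 1⁴ + 1⁴ = 1 + 1 = 2
2 = (2)_16 → 2⁴ = 16
16 = (1,0)_16 → 1⁴ + 0⁴ = 1 + 0 = 1  — reached 1.

base-16 4-happy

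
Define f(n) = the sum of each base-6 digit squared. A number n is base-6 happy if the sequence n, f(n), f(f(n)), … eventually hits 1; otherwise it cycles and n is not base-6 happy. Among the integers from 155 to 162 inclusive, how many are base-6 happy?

155: 155 → 42 → 2 → 4 → 16 → 20 → 13 → 5 → 25 → 17 → 29 → 41 → 26 → 20  (repeats 20)
156: 156 → 20 → 13 → 5 → 25 → 17 → 29 → 41 → 26 → 20  (repeats 20)
157: 157 → 21 → 18 → 9 → 10 → 17 → 29 → 41 → 26 → 20 → 13 → 5 → 25 → 17  (repeats 17)
158: 158 → 24 → 16 → 20 → 13 → 5 → 25 → 17 → 29 → 41 → 26 → 20  (repeats 20)
159: 159 → 29 → 41 → 26 → 20 → 13 → 5 → 25 → 17 → 29  (repeats 29)
160: 160 → 36 → 1  (reaches 1)
161: 161 → 45 → 11 → 26 → 20 → 13 → 5 → 25 → 17 → 29 → 41 → 26  (repeats 26)
162: 162 → 25 → 17 → 29 → 41 → 26 → 20 → 13 → 5 → 25  (repeats 25)
base-6 happy: 160

1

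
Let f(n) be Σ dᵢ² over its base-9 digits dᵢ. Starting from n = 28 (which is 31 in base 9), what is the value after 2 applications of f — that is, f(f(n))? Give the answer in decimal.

28 = (3,1)_9 → 10
10 = (1,1)_9 → 2

2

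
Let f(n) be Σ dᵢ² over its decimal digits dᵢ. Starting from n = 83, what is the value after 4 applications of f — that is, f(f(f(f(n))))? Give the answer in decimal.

145

83 → 73
73 → 58
58 → 89
89 → 145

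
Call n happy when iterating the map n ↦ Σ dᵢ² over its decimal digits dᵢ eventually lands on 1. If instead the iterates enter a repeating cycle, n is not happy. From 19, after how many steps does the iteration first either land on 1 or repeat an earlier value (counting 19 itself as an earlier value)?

4

19 → 82
82 → 68
68 → 100
100 → 1  — reached 1.
That took 4 steps.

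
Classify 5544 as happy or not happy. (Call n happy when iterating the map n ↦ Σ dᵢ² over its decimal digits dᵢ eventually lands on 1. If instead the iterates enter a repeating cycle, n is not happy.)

happy

5544 → 82
82 → 68
68 → 100
100 → 1  — reached 1.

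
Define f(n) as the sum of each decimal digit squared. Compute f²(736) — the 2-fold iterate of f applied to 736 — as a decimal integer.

736 → 94
94 → 97

97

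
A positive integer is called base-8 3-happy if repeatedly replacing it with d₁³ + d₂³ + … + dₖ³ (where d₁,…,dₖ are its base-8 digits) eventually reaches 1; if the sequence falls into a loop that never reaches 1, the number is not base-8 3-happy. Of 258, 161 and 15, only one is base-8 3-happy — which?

258

258: 258 → 72 → 2 → 8 → 1  — reaches 1 (base-8 3-happy)
161: 161 → 73 → 3 → 27 → 54 → 432 → 432  — repeats 432 (not base-8 3-happy)
15: 15 → 344 → 152 → 35 → 91 → 55 → 559 → 469 → 476 → 434 → 440 → 559  — repeats 559 (not base-8 3-happy)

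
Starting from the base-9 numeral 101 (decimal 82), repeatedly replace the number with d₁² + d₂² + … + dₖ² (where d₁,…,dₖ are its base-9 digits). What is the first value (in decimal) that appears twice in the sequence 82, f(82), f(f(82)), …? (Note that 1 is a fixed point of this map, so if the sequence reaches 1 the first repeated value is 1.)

82 = (1,0,1)_9 → 1² + 0² + 1² = 1 + 0 + 1 = 2
2 = (2)_9 → 2² = 4
4 = (4)_9 → 4² = 16
16 = (1,7)_9 → 1² + 7² = 1 + 49 = 50
50 = (5,5)_9 → 5² + 5² = 25 + 25 = 50  — 50 already appeared earlier.

50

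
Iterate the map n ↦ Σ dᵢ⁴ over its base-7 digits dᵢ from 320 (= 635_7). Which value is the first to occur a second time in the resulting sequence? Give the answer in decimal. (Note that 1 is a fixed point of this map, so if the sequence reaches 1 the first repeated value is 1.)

1938

320 = (6,3,5)_7 → 6⁴ + 3⁴ + 5⁴ = 1296 + 81 + 625 = 2002
2002 = (5,5,6,0)_7 → 5⁴ + 5⁴ + 6⁴ + 0⁴ = 625 + 625 + 1296 + 0 = 2546
2546 = (1,0,2,6,5)_7 → 1⁴ + 0⁴ + 2⁴ + 6⁴ + 5⁴ = 1 + 0 + 16 + 1296 + 625 = 1938
1938 = (5,4,3,6)_7 → 5⁴ + 4⁴ + 3⁴ + 6⁴ = 625 + 256 + 81 + 1296 = 2258
2258 = (6,4,0,4)_7 → 6⁴ + 4⁴ + 0⁴ + 4⁴ = 1296 + 256 + 0 + 256 = 1808
1808 = (5,1,6,2)_7 → 5⁴ + 1⁴ + 6⁴ + 2⁴ = 625 + 1 + 1296 + 16 = 1938  — 1938 already appeared earlier.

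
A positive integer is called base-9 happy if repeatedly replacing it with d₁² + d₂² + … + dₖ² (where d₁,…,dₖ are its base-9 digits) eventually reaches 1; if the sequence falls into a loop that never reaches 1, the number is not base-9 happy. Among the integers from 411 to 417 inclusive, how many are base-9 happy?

411: 411 → 61 → 85 → 17 → 65 → 53 → 89 → 65  — not base-9 happy
412: 412 → 74 → 68 → 74  — not base-9 happy
413: 413 → 89 → 65 → 53 → 89  — not base-9 happy
414: 414 → 26 → 68 → 74 → 68  — not base-9 happy
415: 415 → 27 → 9 → 1  — base-9 happy
416: 416 → 30 → 18 → 4 → 16 → 50 → 50  — not base-9 happy
417: 417 → 35 → 73 → 65 → 53 → 89 → 65  — not base-9 happy
base-9 happy: 415

1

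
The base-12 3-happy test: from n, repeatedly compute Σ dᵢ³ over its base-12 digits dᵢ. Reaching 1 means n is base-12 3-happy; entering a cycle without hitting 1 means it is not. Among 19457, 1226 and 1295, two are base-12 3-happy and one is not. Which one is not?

19457: 19457 → 1484 → 1539 → 1539  — repeats 1539 (not base-12 3-happy)
1226: 1226 → 736 → 190 → 1028 → 856 → 1520 → 1728 → 1  — reaches 1 (base-12 3-happy)
1295: 1295 → 3174 → 1217 → 762 → 368 → 736 → 190 → 1028 → 856 → 1520 → 1728 → 1  — reaches 1 (base-12 3-happy)

19457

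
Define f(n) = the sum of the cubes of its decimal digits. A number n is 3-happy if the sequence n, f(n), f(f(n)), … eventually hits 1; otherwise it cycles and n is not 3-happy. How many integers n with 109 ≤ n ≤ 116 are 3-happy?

1

109: 109 → 730 → 370 → 370  — not 3-happy
110: 110 → 2 → 8 → 512 → 134 → 92 → 737 → 713 → 371 → 371  — not 3-happy
111: 111 → 3 → 27 → 351 → 153 → 153  — not 3-happy
112: 112 → 10 → 1  — 3-happy
113: 113 → 29 → 737 → 713 → 371 → 371  — not 3-happy
114: 114 → 66 → 432 → 99 → 1458 → 702 → 351 → 153 → 153  — not 3-happy
115: 115 → 127 → 352 → 160 → 217 → 352  — not 3-happy
116: 116 → 218 → 521 → 134 → 92 → 737 → 713 → 371 → 371  — not 3-happy
3-happy: 112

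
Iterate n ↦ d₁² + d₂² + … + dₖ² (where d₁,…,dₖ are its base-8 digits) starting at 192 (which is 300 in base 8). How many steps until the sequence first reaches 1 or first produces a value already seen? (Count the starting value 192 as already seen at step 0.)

192 = (3,0,0)_8 → 3² + 0² + 0² = 9 + 0 + 0 = 9
9 = (1,1)_8 → 1² + 1² = 1 + 1 = 2
2 = (2)_8 → 2² = 4
4 = (4)_8 → 4² = 16
16 = (2,0)_8 → 2² + 0² = 4 + 0 = 4  — 4 repeats.
That took 5 steps.

5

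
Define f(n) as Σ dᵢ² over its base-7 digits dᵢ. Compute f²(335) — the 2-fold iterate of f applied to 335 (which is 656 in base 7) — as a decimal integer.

335 = (6,5,6)_7 → 6² + 5² + 6² = 97
97 = (1,6,6)_7 → 1² + 6² + 6² = 73

73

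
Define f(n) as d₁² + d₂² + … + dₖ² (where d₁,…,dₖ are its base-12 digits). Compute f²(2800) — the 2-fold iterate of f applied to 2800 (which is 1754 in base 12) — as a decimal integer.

2800 = (1,7,5,4)_12 → 91
91 = (7,7)_12 → 98

98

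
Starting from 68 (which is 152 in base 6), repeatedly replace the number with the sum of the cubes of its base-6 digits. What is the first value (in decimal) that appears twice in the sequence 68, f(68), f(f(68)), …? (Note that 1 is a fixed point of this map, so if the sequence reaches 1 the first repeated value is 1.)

99

68 = (1,5,2)_6 → 1³ + 5³ + 2³ = 1 + 125 + 8 = 134
134 = (3,4,2)_6 → 3³ + 4³ + 2³ = 27 + 64 + 8 = 99
99 = (2,4,3)_6 → 2³ + 4³ + 3³ = 8 + 64 + 27 = 99  — 99 already appeared earlier.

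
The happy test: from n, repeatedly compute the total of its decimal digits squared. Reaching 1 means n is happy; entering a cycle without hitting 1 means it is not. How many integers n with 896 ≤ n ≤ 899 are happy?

1

896: 896 → 181 → 66 → 72 → 53 → 34 → 25 → 29 → 85 → 89 → 145 → 42 → 20 → 4 → 16 → 37 → 58 → 89  — not happy
897: 897 → 194 → 98 → 145 → 42 → 20 → 4 → 16 → 37 → 58 → 89 → 145  — not happy
898: 898 → 209 → 85 → 89 → 145 → 42 → 20 → 4 → 16 → 37 → 58 → 89  — not happy
899: 899 → 226 → 44 → 32 → 13 → 10 → 1  — happy
happy: 899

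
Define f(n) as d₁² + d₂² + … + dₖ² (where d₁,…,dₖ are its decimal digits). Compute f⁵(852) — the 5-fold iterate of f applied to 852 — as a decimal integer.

61

852 → 8² + 5² + 2² = 64 + 25 + 4 = 93
93 → 9² + 3² = 81 + 9 = 90
90 → 9² + 0² = 81 + 0 = 81
81 → 8² + 1² = 64 + 1 = 65
65 → 6² + 5² = 36 + 25 = 61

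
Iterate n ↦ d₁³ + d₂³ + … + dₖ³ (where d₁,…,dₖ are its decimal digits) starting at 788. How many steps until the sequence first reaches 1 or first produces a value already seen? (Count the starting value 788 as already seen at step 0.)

788 → 7³ + 8³ + 8³ = 1367
1367 → 1³ + 3³ + 6³ + 7³ = 587
587 → 5³ + 8³ + 7³ = 980
980 → 9³ + 8³ + 0³ = 1241
1241 → 1³ + 2³ + 4³ + 1³ = 74
74 → 7³ + 4³ = 407
407 → 4³ + 0³ + 7³ = 407  — 407 repeats.
That took 7 steps.

7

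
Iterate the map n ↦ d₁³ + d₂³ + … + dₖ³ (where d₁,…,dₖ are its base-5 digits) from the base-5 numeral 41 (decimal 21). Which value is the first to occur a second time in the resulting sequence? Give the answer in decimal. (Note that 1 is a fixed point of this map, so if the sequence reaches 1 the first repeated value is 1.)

21 = (4,1)_5 → 4³ + 1³ = 64 + 1 = 65
65 = (2,3,0)_5 → 2³ + 3³ + 0³ = 8 + 27 + 0 = 35
35 = (1,2,0)_5 → 1³ + 2³ + 0³ = 1 + 8 + 0 = 9
9 = (1,4)_5 → 1³ + 4³ = 1 + 64 = 65  — 65 already appeared earlier.

65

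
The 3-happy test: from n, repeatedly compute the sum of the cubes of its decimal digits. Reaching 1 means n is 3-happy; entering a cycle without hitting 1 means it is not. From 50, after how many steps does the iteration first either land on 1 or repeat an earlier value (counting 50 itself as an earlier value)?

7

50 → 125
125 → 134
134 → 92
92 → 737
737 → 713
713 → 371
371 → 371  — 371 repeats.
That took 7 steps.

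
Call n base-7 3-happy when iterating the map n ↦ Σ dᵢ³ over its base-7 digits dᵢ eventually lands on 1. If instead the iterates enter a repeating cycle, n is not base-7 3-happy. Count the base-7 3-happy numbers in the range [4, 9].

1

4: 4 → 64 → 10 → 28 → 64  — not base-7 3-happy
5: 5 → 125 → 251 → 341 → 557 → 137 → 197 → 65 → 17 → 35 → 125  — not base-7 3-happy
6: 6 → 216 → 288 → 342 → 648 → 282 → 258 → 342  — not base-7 3-happy
7: 7 → 1  — base-7 3-happy
8: 8 → 2 → 8  — not base-7 3-happy
9: 9 → 9  — not base-7 3-happy
base-7 3-happy: 7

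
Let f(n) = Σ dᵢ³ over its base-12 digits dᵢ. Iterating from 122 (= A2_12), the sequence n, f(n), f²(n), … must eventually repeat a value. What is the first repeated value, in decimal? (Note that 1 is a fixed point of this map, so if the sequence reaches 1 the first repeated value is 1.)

122 = (10,2)_12 → 10³ + 2³ = 1000 + 8 = 1008
1008 = (7,0,0)_12 → 7³ + 0³ + 0³ = 343 + 0 + 0 = 343
343 = (2,4,7)_12 → 2³ + 4³ + 7³ = 8 + 64 + 343 = 415
415 = (2,10,7)_12 → 2³ + 10³ + 7³ = 8 + 1000 + 343 = 1351
1351 = (9,4,7)_12 → 9³ + 4³ + 7³ = 729 + 64 + 343 = 1136
1136 = (7,10,8)_12 → 7³ + 10³ + 8³ = 343 + 1000 + 512 = 1855
1855 = (1,0,10,7)_12 → 1³ + 0³ + 10³ + 7³ = 1 + 0 + 1000 + 343 = 1344
1344 = (9,4,0)_12 → 9³ + 4³ + 0³ = 729 + 64 + 0 = 793
793 = (5,6,1)_12 → 5³ + 6³ + 1³ = 125 + 216 + 1 = 342
342 = (2,4,6)_12 → 2³ + 4³ + 6³ = 8 + 64 + 216 = 288
288 = (2,0,0)_12 → 2³ + 0³ + 0³ = 8 + 0 + 0 = 8
8 = (8)_12 → 8³ = 512
512 = (3,6,8)_12 → 3³ + 6³ + 8³ = 27 + 216 + 512 = 755
755 = (5,2,11)_12 → 5³ + 2³ + 11³ = 125 + 8 + 1331 = 1464
1464 = (10,2,0)_12 → 10³ + 2³ + 0³ = 1000 + 8 + 0 = 1008  — 1008 already appeared earlier.

1008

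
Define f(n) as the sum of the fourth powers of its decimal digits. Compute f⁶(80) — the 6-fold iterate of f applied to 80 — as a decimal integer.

80 → 8⁴ + 0⁴ = 4096 + 0 = 4096
4096 → 4⁴ + 0⁴ + 9⁴ + 6⁴ = 256 + 0 + 6561 + 1296 = 8113
8113 → 8⁴ + 1⁴ + 1⁴ + 3⁴ = 4096 + 1 + 1 + 81 = 4179
4179 → 4⁴ + 1⁴ + 7⁴ + 9⁴ = 256 + 1 + 2401 + 6561 = 9219
9219 → 9⁴ + 2⁴ + 1⁴ + 9⁴ = 6561 + 16 + 1 + 6561 = 13139
13139 → 1⁴ + 3⁴ + 1⁴ + 3⁴ + 9⁴ = 1 + 81 + 1 + 81 + 6561 = 6725

6725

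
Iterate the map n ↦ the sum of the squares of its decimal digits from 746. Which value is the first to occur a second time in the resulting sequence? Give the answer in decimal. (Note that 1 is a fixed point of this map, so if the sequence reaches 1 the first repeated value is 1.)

746 → 7² + 4² + 6² = 101
101 → 1² + 0² + 1² = 2
2 → 2² = 4
4 → 4² = 16
16 → 1² + 6² = 37
37 → 3² + 7² = 58
58 → 5² + 8² = 89
89 → 8² + 9² = 145
145 → 1² + 4² + 5² = 42
42 → 4² + 2² = 20
20 → 2² + 0² = 4  — 4 already appeared earlier.

4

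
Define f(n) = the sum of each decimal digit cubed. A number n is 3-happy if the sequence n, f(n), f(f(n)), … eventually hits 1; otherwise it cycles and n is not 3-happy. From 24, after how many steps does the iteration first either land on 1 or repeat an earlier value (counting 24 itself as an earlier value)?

24 → 2³ + 4³ = 8 + 64 = 72
72 → 7³ + 2³ = 343 + 8 = 351
351 → 3³ + 5³ + 1³ = 27 + 125 + 1 = 153
153 → 1³ + 5³ + 3³ = 1 + 125 + 27 = 153  — 153 repeats.
That took 4 steps.

4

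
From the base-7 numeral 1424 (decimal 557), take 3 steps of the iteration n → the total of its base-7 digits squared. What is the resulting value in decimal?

17

557 = (1,4,2,4)_7 → 1² + 4² + 2² + 4² = 37
37 = (5,2)_7 → 5² + 2² = 29
29 = (4,1)_7 → 4² + 1² = 17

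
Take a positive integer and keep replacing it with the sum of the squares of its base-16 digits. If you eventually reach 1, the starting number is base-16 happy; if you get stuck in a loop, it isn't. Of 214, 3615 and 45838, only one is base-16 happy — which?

45838

214: 214 → 205 → 313 → 91 → 146 → 85 → 50 → 13 → 169 → 181 → 146  — repeats 146 (not base-16 happy)
3615: 3615 → 422 → 137 → 145 → 82 → 29 → 170 → 200 → 208 → 169 → 181 → 146 → 85 → 50 → 13 → 169  — repeats 169 (not base-16 happy)
45838: 45838 → 326 → 53 → 34 → 8 → 64 → 16 → 1  — reaches 1 (base-16 happy)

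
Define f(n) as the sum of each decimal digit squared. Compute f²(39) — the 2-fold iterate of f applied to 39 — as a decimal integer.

39 → 3² + 9² = 90
90 → 9² + 0² = 81

81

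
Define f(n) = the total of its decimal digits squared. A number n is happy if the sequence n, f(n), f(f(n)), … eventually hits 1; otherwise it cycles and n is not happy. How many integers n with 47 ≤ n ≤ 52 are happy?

47: 47 → 65 → 61 → 37 → 58 → 89 → 145 → 42 → 20 → 4 → 16 → 37  — not happy
48: 48 → 80 → 64 → 52 → 29 → 85 → 89 → 145 → 42 → 20 → 4 → 16 → 37 → 58 → 89  — not happy
49: 49 → 97 → 130 → 10 → 1  — happy
50: 50 → 25 → 29 → 85 → 89 → 145 → 42 → 20 → 4 → 16 → 37 → 58 → 89  — not happy
51: 51 → 26 → 40 → 16 → 37 → 58 → 89 → 145 → 42 → 20 → 4 → 16  — not happy
52: 52 → 29 → 85 → 89 → 145 → 42 → 20 → 4 → 16 → 37 → 58 → 89  — not happy
happy: 49

1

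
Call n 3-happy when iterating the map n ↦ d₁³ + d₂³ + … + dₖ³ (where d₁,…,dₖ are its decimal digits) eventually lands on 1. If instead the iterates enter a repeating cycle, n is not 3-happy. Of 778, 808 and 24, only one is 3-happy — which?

778: 778 → 1198 → 1243 → 100 → 1  — reaches 1 (3-happy)
808: 808 → 1024 → 73 → 370 → 370  — repeats 370 (not 3-happy)
24: 24 → 72 → 351 → 153 → 153  — repeats 153 (not 3-happy)

778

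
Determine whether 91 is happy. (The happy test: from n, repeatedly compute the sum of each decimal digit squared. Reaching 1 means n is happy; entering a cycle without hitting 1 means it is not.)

91 → 9² + 1² = 81 + 1 = 82
82 → 8² + 2² = 64 + 4 = 68
68 → 6² + 8² = 36 + 64 = 100
100 → 1² + 0² + 0² = 1 + 0 + 0 = 1  — reached 1.

happy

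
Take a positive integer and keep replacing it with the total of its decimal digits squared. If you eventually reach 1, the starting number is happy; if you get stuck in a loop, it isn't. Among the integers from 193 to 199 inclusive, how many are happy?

193: 193 → 91 → 82 → 68 → 100 → 1  — happy
194: 194 → 98 → 145 → 42 → 20 → 4 → 16 → 37 → 58 → 89 → 145  — not happy
195: 195 → 107 → 50 → 25 → 29 → 85 → 89 → 145 → 42 → 20 → 4 → 16 → 37 → 58 → 89  — not happy
196: 196 → 118 → 66 → 72 → 53 → 34 → 25 → 29 → 85 → 89 → 145 → 42 → 20 → 4 → 16 → 37 → 58 → 89  — not happy
197: 197 → 131 → 11 → 2 → 4 → 16 → 37 → 58 → 89 → 145 → 42 → 20 → 4  — not happy
198: 198 → 146 → 53 → 34 → 25 → 29 → 85 → 89 → 145 → 42 → 20 → 4 → 16 → 37 → 58 → 89  — not happy
199: 199 → 163 → 46 → 52 → 29 → 85 → 89 → 145 → 42 → 20 → 4 → 16 → 37 → 58 → 89  — not happy
happy: 193

1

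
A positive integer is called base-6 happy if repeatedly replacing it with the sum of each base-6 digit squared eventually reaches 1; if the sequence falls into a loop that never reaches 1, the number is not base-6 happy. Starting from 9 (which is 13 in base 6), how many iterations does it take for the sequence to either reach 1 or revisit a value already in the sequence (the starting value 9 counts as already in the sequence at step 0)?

10

9 = (1,3)_6 → 1² + 3² = 1 + 9 = 10
10 = (1,4)_6 → 1² + 4² = 1 + 16 = 17
17 = (2,5)_6 → 2² + 5² = 4 + 25 = 29
29 = (4,5)_6 → 4² + 5² = 16 + 25 = 41
41 = (1,0,5)_6 → 1² + 0² + 5² = 1 + 0 + 25 = 26
26 = (4,2)_6 → 4² + 2² = 16 + 4 = 20
20 = (3,2)_6 → 3² + 2² = 9 + 4 = 13
13 = (2,1)_6 → 2² + 1² = 4 + 1 = 5
5 = (5)_6 → 5² = 25
25 = (4,1)_6 → 4² + 1² = 16 + 1 = 17  — 17 repeats.
That took 10 steps.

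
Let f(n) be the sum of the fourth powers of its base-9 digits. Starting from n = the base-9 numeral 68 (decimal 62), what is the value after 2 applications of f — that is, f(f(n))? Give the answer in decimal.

3108

62 = (6,8)_9 → 5392
5392 = (7,3,5,1)_9 → 3108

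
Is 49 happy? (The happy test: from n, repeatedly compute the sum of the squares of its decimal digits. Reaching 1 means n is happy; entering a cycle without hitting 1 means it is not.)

49 → 4² + 9² = 16 + 81 = 97
97 → 9² + 7² = 81 + 49 = 130
130 → 1² + 3² + 0² = 1 + 9 + 0 = 10
10 → 1² + 0² = 1 + 0 = 1  — reached 1.

happy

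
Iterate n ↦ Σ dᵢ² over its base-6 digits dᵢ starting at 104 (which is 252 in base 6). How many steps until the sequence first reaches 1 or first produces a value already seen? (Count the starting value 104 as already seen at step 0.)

104 = (2,5,2)_6 → 2² + 5² + 2² = 33
33 = (5,3)_6 → 5² + 3² = 34
34 = (5,4)_6 → 5² + 4² = 41
41 = (1,0,5)_6 → 1² + 0² + 5² = 26
26 = (4,2)_6 → 4² + 2² = 20
20 = (3,2)_6 → 3² + 2² = 13
13 = (2,1)_6 → 2² + 1² = 5
5 = (5)_6 → 5² = 25
25 = (4,1)_6 → 4² + 1² = 17
17 = (2,5)_6 → 2² + 5² = 29
29 = (4,5)_6 → 4² + 5² = 41  — 41 repeats.
That took 11 steps.

11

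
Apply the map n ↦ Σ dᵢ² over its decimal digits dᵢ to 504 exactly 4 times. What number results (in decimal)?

504 → 5² + 0² + 4² = 25 + 0 + 16 = 41
41 → 4² + 1² = 16 + 1 = 17
17 → 1² + 7² = 1 + 49 = 50
50 → 5² + 0² = 25 + 0 = 25

25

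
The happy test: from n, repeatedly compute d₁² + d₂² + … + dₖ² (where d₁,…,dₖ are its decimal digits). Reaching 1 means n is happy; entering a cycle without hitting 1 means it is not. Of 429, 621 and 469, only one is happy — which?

469

429: 429 → 101 → 2 → 4 → 16 → 37 → 58 → 89 → 145 → 42 → 20 → 4  — repeats 4 (not happy)
621: 621 → 41 → 17 → 50 → 25 → 29 → 85 → 89 → 145 → 42 → 20 → 4 → 16 → 37 → 58 → 89  — repeats 89 (not happy)
469: 469 → 133 → 19 → 82 → 68 → 100 → 1  — reaches 1 (happy)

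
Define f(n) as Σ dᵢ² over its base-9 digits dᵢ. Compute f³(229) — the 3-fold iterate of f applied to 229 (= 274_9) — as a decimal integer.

229 = (2,7,4)_9 → 2² + 7² + 4² = 69
69 = (7,6)_9 → 7² + 6² = 85
85 = (1,0,4)_9 → 1² + 0² + 4² = 17

17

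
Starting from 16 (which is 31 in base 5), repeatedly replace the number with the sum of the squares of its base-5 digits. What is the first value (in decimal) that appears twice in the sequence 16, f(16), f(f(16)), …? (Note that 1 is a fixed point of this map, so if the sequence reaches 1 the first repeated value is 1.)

16

16 = (3,1)_5 → 3² + 1² = 9 + 1 = 10
10 = (2,0)_5 → 2² + 0² = 4 + 0 = 4
4 = (4)_5 → 4² = 16  — 16 already appeared earlier.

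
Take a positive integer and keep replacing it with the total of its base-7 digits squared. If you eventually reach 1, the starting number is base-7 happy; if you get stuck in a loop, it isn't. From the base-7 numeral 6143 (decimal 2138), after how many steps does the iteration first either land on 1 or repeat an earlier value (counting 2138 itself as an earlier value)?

6

2138 = (6,1,4,3)_7 → 62
62 = (1,1,6)_7 → 38
38 = (5,3)_7 → 34
34 = (4,6)_7 → 52
52 = (1,0,3)_7 → 10
10 = (1,3)_7 → 10  — 10 repeats.
That took 6 steps.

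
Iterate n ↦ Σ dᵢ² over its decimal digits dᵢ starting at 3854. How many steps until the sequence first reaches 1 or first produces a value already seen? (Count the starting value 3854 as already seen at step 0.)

3854 → 3² + 8² + 5² + 4² = 9 + 64 + 25 + 16 = 114
114 → 1² + 1² + 4² = 1 + 1 + 16 = 18
18 → 1² + 8² = 1 + 64 = 65
65 → 6² + 5² = 36 + 25 = 61
61 → 6² + 1² = 36 + 1 = 37
37 → 3² + 7² = 9 + 49 = 58
58 → 5² + 8² = 25 + 64 = 89
89 → 8² + 9² = 64 + 81 = 145
145 → 1² + 4² + 5² = 1 + 16 + 25 = 42
42 → 4² + 2² = 16 + 4 = 20
20 → 2² + 0² = 4 + 0 = 4
4 → 4² = 16
16 → 1² + 6² = 1 + 36 = 37  — 37 repeats.
That took 13 steps.

13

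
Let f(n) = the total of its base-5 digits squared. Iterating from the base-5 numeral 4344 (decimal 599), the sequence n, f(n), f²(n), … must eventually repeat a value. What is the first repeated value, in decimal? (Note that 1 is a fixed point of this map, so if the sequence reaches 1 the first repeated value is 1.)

13

599 = (4,3,4,4)_5 → 57
57 = (2,1,2)_5 → 9
9 = (1,4)_5 → 17
17 = (3,2)_5 → 13
13 = (2,3)_5 → 13  — 13 already appeared earlier.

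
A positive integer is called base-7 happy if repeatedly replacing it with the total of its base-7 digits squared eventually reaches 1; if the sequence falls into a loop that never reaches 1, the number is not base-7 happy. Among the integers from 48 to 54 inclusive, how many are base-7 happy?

48: 48 → 72 → 14 → 4 → 16 → 8 → 2 → 4  — not base-7 happy
49: 49 → 1  — base-7 happy
50: 50 → 2 → 4 → 16 → 8 → 2  — not base-7 happy
51: 51 → 5 → 25 → 25  — not base-7 happy
52: 52 → 10 → 10  — not base-7 happy
53: 53 → 17 → 13 → 37 → 29 → 17  — not base-7 happy
54: 54 → 26 → 34 → 52 → 10 → 10  — not base-7 happy
base-7 happy: 49

1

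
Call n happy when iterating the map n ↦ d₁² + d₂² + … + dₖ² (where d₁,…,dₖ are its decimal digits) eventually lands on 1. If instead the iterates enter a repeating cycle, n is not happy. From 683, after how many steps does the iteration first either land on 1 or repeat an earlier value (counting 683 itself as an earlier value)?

683 → 6² + 8² + 3² = 36 + 64 + 9 = 109
109 → 1² + 0² + 9² = 1 + 0 + 81 = 82
82 → 8² + 2² = 64 + 4 = 68
68 → 6² + 8² = 36 + 64 = 100
100 → 1² + 0² + 0² = 1 + 0 + 0 = 1  — reached 1.
That took 5 steps.

5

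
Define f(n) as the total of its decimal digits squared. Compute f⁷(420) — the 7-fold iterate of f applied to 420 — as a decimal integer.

145

420 → 4² + 2² + 0² = 16 + 4 + 0 = 20
20 → 2² + 0² = 4 + 0 = 4
4 → 4² = 16
16 → 1² + 6² = 1 + 36 = 37
37 → 3² + 7² = 9 + 49 = 58
58 → 5² + 8² = 25 + 64 = 89
89 → 8² + 9² = 64 + 81 = 145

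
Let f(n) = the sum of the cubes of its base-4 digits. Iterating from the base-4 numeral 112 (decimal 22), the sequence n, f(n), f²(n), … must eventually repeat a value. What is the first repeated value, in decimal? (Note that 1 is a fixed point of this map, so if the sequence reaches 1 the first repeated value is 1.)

1

22 = (1,1,2)_4 → 1³ + 1³ + 2³ = 10
10 = (2,2)_4 → 2³ + 2³ = 16
16 = (1,0,0)_4 → 1³ + 0³ + 0³ = 1  — reached the fixed point 1.
1 → 1, so 1 is the first repeated value.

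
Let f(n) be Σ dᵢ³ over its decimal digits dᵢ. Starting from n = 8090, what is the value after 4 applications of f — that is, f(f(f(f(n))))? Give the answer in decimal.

8090 → 1241
1241 → 74
74 → 407
407 → 407

407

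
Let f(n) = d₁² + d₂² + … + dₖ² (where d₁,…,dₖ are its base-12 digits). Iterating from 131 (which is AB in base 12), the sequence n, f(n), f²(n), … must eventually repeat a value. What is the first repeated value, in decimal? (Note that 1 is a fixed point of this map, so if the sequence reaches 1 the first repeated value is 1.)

131 = (10,11)_12 → 10² + 11² = 221
221 = (1,6,5)_12 → 1² + 6² + 5² = 62
62 = (5,2)_12 → 5² + 2² = 29
29 = (2,5)_12 → 2² + 5² = 29  — 29 already appeared earlier.

29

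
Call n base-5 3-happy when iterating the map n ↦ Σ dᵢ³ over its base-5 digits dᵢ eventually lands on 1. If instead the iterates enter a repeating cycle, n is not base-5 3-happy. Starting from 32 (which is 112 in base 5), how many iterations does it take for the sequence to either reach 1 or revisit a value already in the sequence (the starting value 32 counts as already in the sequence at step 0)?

32 = (1,1,2)_5 → 1³ + 1³ + 2³ = 10
10 = (2,0)_5 → 2³ + 0³ = 8
8 = (1,3)_5 → 1³ + 3³ = 28
28 = (1,0,3)_5 → 1³ + 0³ + 3³ = 28  — 28 repeats.
That took 4 steps.

4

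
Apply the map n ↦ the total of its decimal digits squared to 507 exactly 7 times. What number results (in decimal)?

507 → 5² + 0² + 7² = 74
74 → 7² + 4² = 65
65 → 6² + 5² = 61
61 → 6² + 1² = 37
37 → 3² + 7² = 58
58 → 5² + 8² = 89
89 → 8² + 9² = 145

145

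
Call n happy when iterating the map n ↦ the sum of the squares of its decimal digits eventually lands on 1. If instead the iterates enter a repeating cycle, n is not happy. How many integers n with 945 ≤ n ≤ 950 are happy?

945: 945 → 122 → 9 → 81 → 65 → 61 → 37 → 58 → 89 → 145 → 42 → 20 → 4 → 16 → 37  — not happy
946: 946 → 133 → 19 → 82 → 68 → 100 → 1  — happy
947: 947 → 146 → 53 → 34 → 25 → 29 → 85 → 89 → 145 → 42 → 20 → 4 → 16 → 37 → 58 → 89  — not happy
948: 948 → 161 → 38 → 73 → 58 → 89 → 145 → 42 → 20 → 4 → 16 → 37 → 58  — not happy
949: 949 → 178 → 114 → 18 → 65 → 61 → 37 → 58 → 89 → 145 → 42 → 20 → 4 → 16 → 37  — not happy
950: 950 → 106 → 37 → 58 → 89 → 145 → 42 → 20 → 4 → 16 → 37  — not happy
happy: 946

1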